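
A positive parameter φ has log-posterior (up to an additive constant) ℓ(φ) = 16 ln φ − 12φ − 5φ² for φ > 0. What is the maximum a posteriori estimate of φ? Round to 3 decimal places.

φ̂_MAP = 0.800

ℓ'(φ) = 16/φ − 12 − 10φ. Setting this to zero and multiplying by φ: 10φ² + 12φ − 16 = 0.
φ = (−12 + √(12² + 4·10·16)) / (2·10) = (−12 + √784) / 20 = (−12 + 28)/20 = 4/5.
ℓ''(φ) = −16/φ² − 10 < 0, confirming a maximum.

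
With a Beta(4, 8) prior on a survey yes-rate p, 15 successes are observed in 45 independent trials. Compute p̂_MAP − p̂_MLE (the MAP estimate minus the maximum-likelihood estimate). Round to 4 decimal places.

MAP − MLE = -0.0061

Posterior is Beta(19, 38); MAP = (19−1)/(57−2) = 18/55 ≈ 0.32727.
MLE ignores the prior: p̂_MLE = k/n = 15/45 ≈ 0.33333.
Difference = 18/55 − 15/45 = -1/165 ≈ -0.0061.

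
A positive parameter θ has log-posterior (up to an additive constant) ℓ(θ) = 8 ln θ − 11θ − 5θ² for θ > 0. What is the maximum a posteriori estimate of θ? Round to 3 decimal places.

θ̂_MAP = 0.500

ℓ'(θ) = 8/θ − 11 − 10θ. Setting this to zero and multiplying by θ: 10θ² + 11θ − 8 = 0.
θ = (−11 + √(11² + 4·10·8)) / (2·10) = (−11 + √441) / 20 = (−11 + 21)/20 = 1/2.
ℓ''(θ) = −8/θ² − 10 < 0, confirming a maximum.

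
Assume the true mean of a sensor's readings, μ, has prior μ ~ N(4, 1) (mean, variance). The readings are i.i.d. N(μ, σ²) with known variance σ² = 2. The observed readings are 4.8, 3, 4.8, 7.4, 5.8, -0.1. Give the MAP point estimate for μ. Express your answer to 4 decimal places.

μ̂_MAP = 4.2125

n = 6; x̄ = (4.8 + 3 + 4.8 + 7.4 + 5.8 + (-0.1))/6 = 25.7/6 = 257/60 ≈ 4.2833.
For a Normal prior and Normal likelihood with known variance, the posterior is Normal; its mode equals its mean, the precision-weighted average.
Prior precision 1/σ₀² = 1/1 = 1; data precision n/σ² = 6/2 = 3.
μ̂ = (1·4 + 3·(257/60)) / (1 + 3) = 16.85/4 = 4.2125.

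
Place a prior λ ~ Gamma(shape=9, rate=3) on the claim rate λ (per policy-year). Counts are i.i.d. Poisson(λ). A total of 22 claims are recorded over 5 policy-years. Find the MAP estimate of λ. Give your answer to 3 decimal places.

λ̂_MAP = 3.750

Σxᵢ = 22, n = 5.
Posterior ∝ λ^8e^(−3λ) · λ^22e^(−5λ) = λ^30e^(−8λ), i.e. Gamma(shape=31, rate=8).
The mode of a Gamma(a, b) with a ≥ 1 (shape–rate) is (a−1)/b = 30/8 ≈ 3.750.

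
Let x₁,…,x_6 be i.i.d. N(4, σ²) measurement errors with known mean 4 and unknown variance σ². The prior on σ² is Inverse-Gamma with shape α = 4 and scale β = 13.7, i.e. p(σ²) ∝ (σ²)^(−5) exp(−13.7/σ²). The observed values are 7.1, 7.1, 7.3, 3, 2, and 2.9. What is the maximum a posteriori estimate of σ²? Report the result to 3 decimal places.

Sum of squared deviations about the known mean: SS = (7.1−4)² + (7.1−4)² + (7.3−4)² + (3−4)² + (2−4)² + (2.9−4)² = 36.32.
The Normal likelihood contributes (σ²)^(−n/2) exp(−SS/(2σ²)), so the posterior is Inverse-Gamma(α + n/2, β + SS/2) = Inverse-Gamma(7, 31.86).
The mode of Inverse-Gamma(a, b) is b/(a+1) = 31.86/8 ≈ 3.983.

σ̂²_MAP = 3.983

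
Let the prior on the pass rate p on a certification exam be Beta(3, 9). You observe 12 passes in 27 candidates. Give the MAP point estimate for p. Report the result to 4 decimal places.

Prior: Beta(3, 9).
Data: 12 successes in 27 trials. The binomial likelihood contributes p^12(1−p)^15, so the posterior is Beta(3+12, 9+15) = Beta(15, 24).
For Beta(a, b) with a, b > 1 the mode is (a−1)/(a+b−2) = 14/37 ≈ 0.3784.

p̂_MAP = 0.3784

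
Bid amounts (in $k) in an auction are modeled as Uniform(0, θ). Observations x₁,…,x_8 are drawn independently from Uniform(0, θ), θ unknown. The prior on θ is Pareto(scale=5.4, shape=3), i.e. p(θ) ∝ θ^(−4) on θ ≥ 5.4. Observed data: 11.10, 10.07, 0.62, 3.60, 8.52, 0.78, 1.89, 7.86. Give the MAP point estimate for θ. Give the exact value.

θ̂_MAP = 11.10

The Uniform(0, θ) likelihood is θ^(−n) for θ ≥ max(xᵢ), zero otherwise. Here max(xᵢ) = 11.10.
Posterior ∝ θ^(−4) · θ^(−8) = θ^(−12) on θ ≥ max(5.4, 11.10) = 11.10.
This density is strictly decreasing in θ, so the posterior mode lies at the lower boundary of the support.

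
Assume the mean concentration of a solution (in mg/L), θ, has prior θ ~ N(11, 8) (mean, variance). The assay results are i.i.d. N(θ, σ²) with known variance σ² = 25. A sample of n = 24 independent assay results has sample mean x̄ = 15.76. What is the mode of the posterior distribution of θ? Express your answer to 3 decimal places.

θ̂_MAP = 15.212

n = 24, x̄ = 15.76.
For a Normal prior and Normal likelihood with known variance, the posterior is Normal; its mode equals its mean, the precision-weighted average.
Prior precision 1/σ₀² = 1/8 = 0.125; data precision n/σ² = 24/25 = 0.96.
θ̂ = (0.125·11 + 0.96·15.76) / (0.125 + 0.96) = 16.5046/1.085 = 11789/775 ≈ 15.212.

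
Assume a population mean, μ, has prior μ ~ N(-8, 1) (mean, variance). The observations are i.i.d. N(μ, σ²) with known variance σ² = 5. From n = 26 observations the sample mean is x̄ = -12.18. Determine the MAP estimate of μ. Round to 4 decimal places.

μ̂_MAP = -11.5058

n = 26, x̄ = -12.18.
For a Normal prior and Normal likelihood with known variance, the posterior is Normal; its mode equals its mean, the precision-weighted average.
Prior precision 1/σ₀² = 1/1 = 1; data precision n/σ² = 26/5 = 5.2.
μ̂ = (1·(-8) + 5.2·(-12.18)) / (1 + 5.2) = (-71.336)/6.2 = -8917/775 ≈ -11.5058.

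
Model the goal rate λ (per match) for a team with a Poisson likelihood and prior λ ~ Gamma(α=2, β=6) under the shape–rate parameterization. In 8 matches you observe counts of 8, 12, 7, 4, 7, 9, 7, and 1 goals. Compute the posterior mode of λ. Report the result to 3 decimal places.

Σxᵢ = 8+12+7+4+7+9+7+1 = 55, with n = 8.
Posterior ∝ λe^(−6λ) · λ^55e^(−8λ) = λ^56e^(−14λ), i.e. Gamma(shape=57, rate=14).
The mode of a Gamma(a, b) with a ≥ 1 (shape–rate) is (a−1)/b = 56/14 ≈ 4.000.

λ̂_MAP = 4.000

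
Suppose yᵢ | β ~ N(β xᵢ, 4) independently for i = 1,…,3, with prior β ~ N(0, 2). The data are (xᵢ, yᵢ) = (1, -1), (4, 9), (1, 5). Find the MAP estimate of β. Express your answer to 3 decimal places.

log p(β | y) = −Σ(yᵢ − βxᵢ)²/(2·4) − β²/(2·2) + const.
Setting the derivative to zero: Σxᵢ(yᵢ − βxᵢ)/4 − β/2 = 0, so β = Σxᵢyᵢ / (Σxᵢ² + σ²/τ²).
Σxᵢyᵢ = 1·(-1) + 4·9 + 1·5 = 40; Σxᵢ² = 18; σ²/τ² = 2.
β̂_MAP = 40 / (18 + 2) = 40/20 ≈ 2.000.

β̂_MAP = 2.000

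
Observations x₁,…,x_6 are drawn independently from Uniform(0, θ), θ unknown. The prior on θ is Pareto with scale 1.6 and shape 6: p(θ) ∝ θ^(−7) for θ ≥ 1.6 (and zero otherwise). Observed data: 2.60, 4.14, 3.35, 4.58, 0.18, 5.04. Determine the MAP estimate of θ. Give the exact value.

θ̂_MAP = 5.04

The Uniform(0, θ) likelihood is θ^(−n) for θ ≥ max(xᵢ), zero otherwise. Here max(xᵢ) = 5.04.
Posterior ∝ θ^(−7) · θ^(−6) = θ^(−13) on θ ≥ max(1.6, 5.04) = 5.04.
This density is strictly decreasing in θ, so the posterior mode lies at the lower boundary of the support.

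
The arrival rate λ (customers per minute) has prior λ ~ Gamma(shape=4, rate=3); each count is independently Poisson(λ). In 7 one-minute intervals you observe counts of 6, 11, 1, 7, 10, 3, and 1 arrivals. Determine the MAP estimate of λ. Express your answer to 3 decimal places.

Σxᵢ = 6+11+1+7+10+3+1 = 39, with n = 7.
Posterior ∝ λ^3e^(−3λ) · λ^39e^(−7λ) = λ^42e^(−10λ), i.e. Gamma(shape=43, rate=10).
The mode of a Gamma(a, b) with a ≥ 1 (shape–rate) is (a−1)/b = 42/10 ≈ 4.200.

λ̂_MAP = 4.200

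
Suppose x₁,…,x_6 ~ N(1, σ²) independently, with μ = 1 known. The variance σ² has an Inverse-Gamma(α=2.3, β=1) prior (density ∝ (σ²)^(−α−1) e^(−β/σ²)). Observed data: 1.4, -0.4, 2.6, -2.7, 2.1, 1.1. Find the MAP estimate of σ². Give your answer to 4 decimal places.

σ̂²_MAP = 1.7135

Sum of squared deviations about the known mean: SS = (1.4−1)² + (-0.4−1)² + (2.6−1)² + (-2.7−1)² + (2.1−1)² + (1.1−1)² = 19.59.
The Normal likelihood contributes (σ²)^(−n/2) exp(−SS/(2σ²)), so the posterior is Inverse-Gamma(α + n/2, β + SS/2) = Inverse-Gamma(5.3, 10.795).
The mode of Inverse-Gamma(a, b) is b/(a+1) = 10.795/6.3 ≈ 1.7135.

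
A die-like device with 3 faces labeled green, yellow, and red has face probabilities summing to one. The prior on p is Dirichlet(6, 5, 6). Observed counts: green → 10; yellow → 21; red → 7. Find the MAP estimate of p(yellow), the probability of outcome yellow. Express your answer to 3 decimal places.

The posterior is Dirichlet(αᵢ + nᵢ) = Dirichlet(16, 26, 13).
For a Dirichlet(a₁,…,a_K) with all aᵢ > 1, the mode has j-th component (aⱼ − 1)/(Σaᵢ − K).
Here Σaᵢ = 55 and K = 3, so p(yellow) = (26 − 1)/(55 − 3) = 25/52 ≈ 0.481.

MAP estimate of p(yellow) = 0.481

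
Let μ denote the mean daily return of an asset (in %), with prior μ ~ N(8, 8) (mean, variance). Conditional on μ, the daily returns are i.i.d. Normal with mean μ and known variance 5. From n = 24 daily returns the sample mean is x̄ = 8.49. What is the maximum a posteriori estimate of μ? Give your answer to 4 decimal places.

n = 24, x̄ = 8.49.
For a Normal prior and Normal likelihood with known variance, the posterior is Normal; its mode equals its mean, the precision-weighted average.
Prior precision 1/σ₀² = 1/8 = 0.125; data precision n/σ² = 24/5 = 4.8.
μ̂ = (0.125·8 + 4.8·8.49) / (0.125 + 4.8) = 41.752/4.925 = 41752/4925 ≈ 8.4776.

μ̂_MAP = 8.4776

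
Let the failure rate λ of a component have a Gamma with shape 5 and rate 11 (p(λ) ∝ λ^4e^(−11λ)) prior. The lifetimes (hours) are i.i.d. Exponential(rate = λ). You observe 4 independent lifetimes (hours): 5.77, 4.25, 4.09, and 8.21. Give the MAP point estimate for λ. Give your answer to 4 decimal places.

λ̂_MAP = 0.2401

The Exponential(rate=λ) likelihood is ∝ λ^n e^(−λΣtᵢ). Here n = 4 and Σtᵢ = 5.77 + 4.25 + 4.09 + 8.21 = 22.32.
Posterior ∝ λ^4e^(−11λ) · λ^4e^(−22.32λ) = λ^8e^(−33.32λ), i.e. Gamma(9, 33.32).
Mode = (a−1)/b = 8/33.32 ≈ 0.2401.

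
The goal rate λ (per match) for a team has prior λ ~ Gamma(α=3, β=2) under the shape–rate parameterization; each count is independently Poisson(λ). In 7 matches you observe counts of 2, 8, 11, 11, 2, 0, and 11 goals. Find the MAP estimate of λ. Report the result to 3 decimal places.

λ̂_MAP = 5.222

Σxᵢ = 2+8+11+11+2+0+11 = 45, with n = 7.
Posterior ∝ λ^2e^(−2λ) · λ^45e^(−7λ) = λ^47e^(−9λ), i.e. Gamma(shape=48, rate=9).
The mode of a Gamma(a, b) with a ≥ 1 (shape–rate) is (a−1)/b = 47/9 ≈ 5.222.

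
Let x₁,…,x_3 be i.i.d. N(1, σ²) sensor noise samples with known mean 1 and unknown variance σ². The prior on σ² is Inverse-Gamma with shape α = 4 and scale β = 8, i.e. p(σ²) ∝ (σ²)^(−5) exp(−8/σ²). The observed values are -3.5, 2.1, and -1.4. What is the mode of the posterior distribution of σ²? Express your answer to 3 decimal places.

Sum of squared deviations about the known mean: SS = (-3.5−1)² + (2.1−1)² + (-1.4−1)² = 27.22.
The Normal likelihood contributes (σ²)^(−n/2) exp(−SS/(2σ²)), so the posterior is Inverse-Gamma(α + n/2, β + SS/2) = Inverse-Gamma(5.5, 21.61).
The mode of Inverse-Gamma(a, b) is b/(a+1) = 21.61/6.5 ≈ 3.325.

σ̂²_MAP = 3.325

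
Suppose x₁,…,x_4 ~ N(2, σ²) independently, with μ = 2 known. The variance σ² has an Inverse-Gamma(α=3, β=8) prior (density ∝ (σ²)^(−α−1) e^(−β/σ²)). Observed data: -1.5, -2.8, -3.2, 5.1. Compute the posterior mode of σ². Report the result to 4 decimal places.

σ̂²_MAP = 7.3283

Sum of squared deviations about the known mean: SS = (-1.5−2)² + (-2.8−2)² + (-3.2−2)² + (5.1−2)² = 71.94.
The Normal likelihood contributes (σ²)^(−n/2) exp(−SS/(2σ²)), so the posterior is Inverse-Gamma(α + n/2, β + SS/2) = Inverse-Gamma(5, 43.97).
The mode of Inverse-Gamma(a, b) is b/(a+1) = 43.97/6 ≈ 7.3283.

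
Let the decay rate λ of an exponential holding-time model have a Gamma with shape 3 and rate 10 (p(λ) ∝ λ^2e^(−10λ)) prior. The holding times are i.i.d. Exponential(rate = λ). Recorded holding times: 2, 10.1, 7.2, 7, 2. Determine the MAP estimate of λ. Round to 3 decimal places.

λ̂_MAP = 0.183

The Exponential(rate=λ) likelihood is ∝ λ^n e^(−λΣtᵢ). Here n = 5 and Σtᵢ = 2 + 10.1 + 7.2 + 7 + 2 = 28.3.
Posterior ∝ λ^2e^(−10λ) · λ^5e^(−28.3λ) = λ^7e^(−38.3λ), i.e. Gamma(8, 38.3).
Mode = (a−1)/b = 7/38.3 ≈ 0.183.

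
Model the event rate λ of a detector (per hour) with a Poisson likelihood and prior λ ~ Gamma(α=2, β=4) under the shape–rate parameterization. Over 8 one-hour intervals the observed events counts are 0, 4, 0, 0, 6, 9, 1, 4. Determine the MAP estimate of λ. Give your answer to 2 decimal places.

Σxᵢ = 0+4+0+0+6+9+1+4 = 24, with n = 8.
Posterior ∝ λe^(−4λ) · λ^24e^(−8λ) = λ^25e^(−12λ), i.e. Gamma(shape=26, rate=12).
The mode of a Gamma(a, b) with a ≥ 1 (shape–rate) is (a−1)/b = 25/12 ≈ 2.08.

λ̂_MAP = 2.08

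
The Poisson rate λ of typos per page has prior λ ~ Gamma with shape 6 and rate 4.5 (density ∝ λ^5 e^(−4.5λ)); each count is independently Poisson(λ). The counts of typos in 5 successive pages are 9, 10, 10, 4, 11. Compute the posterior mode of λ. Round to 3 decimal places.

λ̂_MAP = 5.158

Σxᵢ = 9+10+10+4+11 = 44, with n = 5.
Posterior ∝ λ^5e^(−4.5λ) · λ^44e^(−5λ) = λ^49e^(−9.5λ), i.e. Gamma(shape=50, rate=9.5).
The mode of a Gamma(a, b) with a ≥ 1 (shape–rate) is (a−1)/b = 49/9.5 ≈ 5.158.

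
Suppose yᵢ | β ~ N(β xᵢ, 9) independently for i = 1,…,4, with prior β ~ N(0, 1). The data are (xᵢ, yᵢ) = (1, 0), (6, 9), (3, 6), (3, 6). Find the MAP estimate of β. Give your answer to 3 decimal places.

β̂_MAP = 1.406

log p(β | y) = −Σ(yᵢ − βxᵢ)²/(2·9) − β²/(2·1) + const.
Setting the derivative to zero: Σxᵢ(yᵢ − βxᵢ)/9 − β/1 = 0, so β = Σxᵢyᵢ / (Σxᵢ² + σ²/τ²).
Σxᵢyᵢ = 1·0 + 6·9 + 3·6 + 3·6 = 90; Σxᵢ² = 55; σ²/τ² = 9.
β̂_MAP = 90 / (55 + 9) = 90/64 ≈ 1.406.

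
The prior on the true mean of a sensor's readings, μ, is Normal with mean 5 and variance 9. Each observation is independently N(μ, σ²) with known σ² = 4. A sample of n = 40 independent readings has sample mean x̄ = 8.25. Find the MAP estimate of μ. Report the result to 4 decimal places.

n = 40, x̄ = 8.25.
For a Normal prior and Normal likelihood with known variance, the posterior is Normal; its mode equals its mean, the precision-weighted average.
Prior precision 1/σ₀² = 1/9; data precision n/σ² = 40/4 = 10.
μ̂ = ((1/9)·5 + 10·8.25) / (1/9 + 10) = (1495/18)/(91/9) = 115/14 ≈ 8.2143.

μ̂_MAP = 8.2143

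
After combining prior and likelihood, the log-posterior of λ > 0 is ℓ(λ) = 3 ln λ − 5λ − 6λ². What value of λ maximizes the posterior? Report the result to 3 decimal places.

ℓ'(λ) = 3/λ − 5 − 12λ. Setting this to zero and multiplying by λ: 12λ² + 5λ − 3 = 0.
λ = (−5 + √(5² + 4·12·3)) / (2·12) = (−5 + √169) / 24 = (−5 + 13)/24 = 1/3.
ℓ''(λ) = −3/λ² − 12 < 0, confirming a maximum.

λ̂_MAP = 0.333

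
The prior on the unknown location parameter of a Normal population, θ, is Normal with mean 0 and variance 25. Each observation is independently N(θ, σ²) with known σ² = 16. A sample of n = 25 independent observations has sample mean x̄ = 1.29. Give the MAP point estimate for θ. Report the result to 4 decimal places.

θ̂_MAP = 1.2578

n = 25, x̄ = 1.29.
For a Normal prior and Normal likelihood with known variance, the posterior is Normal; its mode equals its mean, the precision-weighted average.
Prior precision 1/σ₀² = 1/25 = 0.04; data precision n/σ² = 25/16 = 1.5625.
θ̂ = (0.04·0 + 1.5625·1.29) / (0.04 + 1.5625) = 2.015625/1.6025 = 3225/2564 ≈ 1.2578.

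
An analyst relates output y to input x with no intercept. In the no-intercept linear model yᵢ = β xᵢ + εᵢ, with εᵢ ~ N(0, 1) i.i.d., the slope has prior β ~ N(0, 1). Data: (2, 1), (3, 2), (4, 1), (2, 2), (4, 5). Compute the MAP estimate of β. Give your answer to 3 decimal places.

β̂_MAP = 0.720

log p(β | y) = −Σ(yᵢ − βxᵢ)²/(2·1) − β²/(2·1) + const.
Setting the derivative to zero: Σxᵢ(yᵢ − βxᵢ)/1 − β/1 = 0, so β = Σxᵢyᵢ / (Σxᵢ² + σ²/τ²).
Σxᵢyᵢ = 2·1 + 3·2 + 4·1 + 2·2 + 4·5 = 36; Σxᵢ² = 49; σ²/τ² = 1.
β̂_MAP = 36 / (49 + 1) = 36/50 ≈ 0.720.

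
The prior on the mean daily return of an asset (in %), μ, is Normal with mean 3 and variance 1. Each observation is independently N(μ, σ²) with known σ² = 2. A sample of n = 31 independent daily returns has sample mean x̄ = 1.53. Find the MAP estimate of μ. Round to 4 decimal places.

μ̂_MAP = 1.6191

n = 31, x̄ = 1.53.
For a Normal prior and Normal likelihood with known variance, the posterior is Normal; its mode equals its mean, the precision-weighted average.
Prior precision 1/σ₀² = 1/1 = 1; data precision n/σ² = 31/2 = 15.5.
μ̂ = (1·3 + 15.5·1.53) / (1 + 15.5) = 26.715/16.5 = 1781/1100 ≈ 1.6191.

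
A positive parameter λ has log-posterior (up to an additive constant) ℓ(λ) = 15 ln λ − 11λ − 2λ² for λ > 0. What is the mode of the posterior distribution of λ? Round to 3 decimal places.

ℓ'(λ) = 15/λ − 11 − 4λ. Setting this to zero and multiplying by λ: 4λ² + 11λ − 15 = 0.
λ = (−11 + √(11² + 4·4·15)) / (2·4) = (−11 + √361) / 8 = (−11 + 19)/8 = 1.
ℓ''(λ) = −15/λ² − 4 < 0, confirming a maximum.

λ̂_MAP = 1.000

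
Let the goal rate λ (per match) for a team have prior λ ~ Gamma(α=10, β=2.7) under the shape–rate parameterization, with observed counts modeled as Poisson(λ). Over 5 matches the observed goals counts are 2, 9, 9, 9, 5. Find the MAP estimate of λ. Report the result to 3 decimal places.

λ̂_MAP = 5.584

Σxᵢ = 2+9+9+9+5 = 34, with n = 5.
Posterior ∝ λ^9e^(−2.7λ) · λ^34e^(−5λ) = λ^43e^(−7.7λ), i.e. Gamma(shape=44, rate=7.7).
The mode of a Gamma(a, b) with a ≥ 1 (shape–rate) is (a−1)/b = 43/7.7 ≈ 5.584.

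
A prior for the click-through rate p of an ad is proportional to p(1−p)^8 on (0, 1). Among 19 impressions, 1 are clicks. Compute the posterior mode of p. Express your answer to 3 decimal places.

The prior density ∝ p(1−p)^8 is the kernel of Beta(2, 9).
Data: 1 success in 19 trials. The binomial likelihood contributes p(1−p)^18, so the posterior is Beta(2+1, 9+18) = Beta(3, 27).
For Beta(a, b) with a, b > 1 the mode is (a−1)/(a+b−2) = 2/28 ≈ 0.071.

p̂_MAP = 0.071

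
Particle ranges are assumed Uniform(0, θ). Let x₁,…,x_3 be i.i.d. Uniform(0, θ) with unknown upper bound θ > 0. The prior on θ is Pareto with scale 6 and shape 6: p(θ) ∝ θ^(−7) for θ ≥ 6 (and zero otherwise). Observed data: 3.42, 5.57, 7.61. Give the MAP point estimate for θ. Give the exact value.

The Uniform(0, θ) likelihood is θ^(−n) for θ ≥ max(xᵢ), zero otherwise. Here max(xᵢ) = 7.61.
Posterior ∝ θ^(−7) · θ^(−3) = θ^(−10) on θ ≥ max(6, 7.61) = 7.61.
This density is strictly decreasing in θ, so the posterior mode lies at the lower boundary of the support.

θ̂_MAP = 7.61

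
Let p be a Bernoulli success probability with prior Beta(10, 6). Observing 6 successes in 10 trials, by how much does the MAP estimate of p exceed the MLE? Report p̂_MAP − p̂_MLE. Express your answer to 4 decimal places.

Posterior is Beta(16, 10); MAP = (16−1)/(26−2) = 15/24 ≈ 0.62500.
MLE ignores the prior: p̂_MLE = k/n = 6/10 ≈ 0.60000.
Difference = 15/24 − 6/10 = 1/40 ≈ 0.0250.

MAP − MLE = 0.0250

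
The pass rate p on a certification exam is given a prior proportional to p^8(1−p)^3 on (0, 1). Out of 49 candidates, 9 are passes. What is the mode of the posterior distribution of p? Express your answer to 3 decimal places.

The prior density ∝ p^8(1−p)^3 is the kernel of Beta(9, 4).
Data: 9 successes in 49 trials. The binomial likelihood contributes p^9(1−p)^40, so the posterior is Beta(9+9, 4+40) = Beta(18, 44).
For Beta(a, b) with a, b > 1 the mode is (a−1)/(a+b−2) = 17/60 ≈ 0.283.

p̂_MAP = 0.283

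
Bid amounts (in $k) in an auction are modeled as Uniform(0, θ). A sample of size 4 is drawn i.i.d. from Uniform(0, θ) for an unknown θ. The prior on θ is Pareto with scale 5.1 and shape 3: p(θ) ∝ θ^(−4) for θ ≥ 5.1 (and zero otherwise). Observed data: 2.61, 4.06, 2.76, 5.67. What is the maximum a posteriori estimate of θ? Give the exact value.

θ̂_MAP = 5.67

The Uniform(0, θ) likelihood is θ^(−n) for θ ≥ max(xᵢ), zero otherwise. Here max(xᵢ) = 5.67.
Posterior ∝ θ^(−4) · θ^(−4) = θ^(−8) on θ ≥ max(5.1, 5.67) = 5.67.
This density is strictly decreasing in θ, so the posterior mode lies at the lower boundary of the support.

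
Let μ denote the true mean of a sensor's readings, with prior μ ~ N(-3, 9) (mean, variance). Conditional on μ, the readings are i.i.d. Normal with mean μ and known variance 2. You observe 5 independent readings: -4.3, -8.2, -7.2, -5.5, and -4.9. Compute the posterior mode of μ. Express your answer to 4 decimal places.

n = 5; x̄ = ((-4.3) + (-8.2) + (-7.2) + (-5.5) + (-4.9))/5 = -30.1/5 = -6.02.
For a Normal prior and Normal likelihood with known variance, the posterior is Normal; its mode equals its mean, the precision-weighted average.
Prior precision 1/σ₀² = 1/9; data precision n/σ² = 5/2 = 2.5.
μ̂ = ((1/9)·(-3) + 2.5·(-6.02)) / (1/9 + 2.5) = (-923/60)/(47/18) = -2769/470 ≈ -5.8915.

μ̂_MAP = -5.8915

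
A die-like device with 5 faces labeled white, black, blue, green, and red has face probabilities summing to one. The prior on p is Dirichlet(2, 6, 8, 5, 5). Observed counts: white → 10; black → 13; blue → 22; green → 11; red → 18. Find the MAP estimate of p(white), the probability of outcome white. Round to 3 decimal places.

The posterior is Dirichlet(αᵢ + nᵢ) = Dirichlet(12, 19, 30, 16, 23).
For a Dirichlet(a₁,…,a_K) with all aᵢ > 1, the mode has j-th component (aⱼ − 1)/(Σaᵢ − K).
Here Σaᵢ = 100 and K = 5, so p(white) = (12 − 1)/(100 − 5) = 11/95 ≈ 0.116.

MAP estimate of p(white) = 0.116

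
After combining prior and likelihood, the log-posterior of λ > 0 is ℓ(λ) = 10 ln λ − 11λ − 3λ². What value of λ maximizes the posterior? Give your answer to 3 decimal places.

λ̂_MAP = 0.667

ℓ'(λ) = 10/λ − 11 − 6λ. Setting this to zero and multiplying by λ: 6λ² + 11λ − 10 = 0.
λ = (−11 + √(11² + 4·6·10)) / (2·6) = (−11 + √361) / 12 = (−11 + 19)/12 = 2/3.
ℓ''(λ) = −10/λ² − 6 < 0, confirming a maximum.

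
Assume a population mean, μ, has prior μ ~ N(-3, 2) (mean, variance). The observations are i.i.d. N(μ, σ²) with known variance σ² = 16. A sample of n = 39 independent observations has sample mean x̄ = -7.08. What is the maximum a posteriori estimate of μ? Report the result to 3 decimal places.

μ̂_MAP = -6.386

n = 39, x̄ = -7.08.
For a Normal prior and Normal likelihood with known variance, the posterior is Normal; its mode equals its mean, the precision-weighted average.
Prior precision 1/σ₀² = 1/2 = 0.5; data precision n/σ² = 39/16 = 2.4375.
μ̂ = (0.5·(-3) + 2.4375·(-7.08)) / (0.5 + 2.4375) = (-18.7575)/2.9375 = -7503/1175 ≈ -6.386.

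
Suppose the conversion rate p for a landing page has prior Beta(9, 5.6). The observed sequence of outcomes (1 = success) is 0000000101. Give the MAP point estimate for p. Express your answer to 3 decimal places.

Prior: Beta(9, 5.6).
Data: 2 successes in 10 trials (from the sequence). The binomial likelihood contributes p^2(1−p)^8, so the posterior is Beta(9+2, 5.6+8) = Beta(11, 13.6).
For Beta(a, b) with a, b > 1 the mode is (a−1)/(a+b−2) = 10/22.6 ≈ 0.442.

p̂_MAP = 0.442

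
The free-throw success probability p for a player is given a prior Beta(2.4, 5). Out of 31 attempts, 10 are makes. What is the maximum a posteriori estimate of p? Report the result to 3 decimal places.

Prior: Beta(2.4, 5).
Data: 10 successes in 31 trials. The binomial likelihood contributes p^10(1−p)^21, so the posterior is Beta(2.4+10, 5+21) = Beta(12.4, 26).
For Beta(a, b) with a, b > 1 the mode is (a−1)/(a+b−2) = 11.4/36.4 ≈ 0.313.

p̂_MAP = 0.313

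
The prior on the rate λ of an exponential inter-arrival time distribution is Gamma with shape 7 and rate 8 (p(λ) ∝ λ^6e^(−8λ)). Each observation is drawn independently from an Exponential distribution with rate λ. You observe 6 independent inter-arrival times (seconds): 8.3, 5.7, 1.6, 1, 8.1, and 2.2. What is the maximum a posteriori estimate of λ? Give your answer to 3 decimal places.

The Exponential(rate=λ) likelihood is ∝ λ^n e^(−λΣtᵢ). Here n = 6 and Σtᵢ = 8.3 + 5.7 + 1.6 + 1 + 8.1 + 2.2 = 26.9.
Posterior ∝ λ^6e^(−8λ) · λ^6e^(−26.9λ) = λ^12e^(−34.9λ), i.e. Gamma(13, 34.9).
Mode = (a−1)/b = 12/34.9 ≈ 0.344.

λ̂_MAP = 0.344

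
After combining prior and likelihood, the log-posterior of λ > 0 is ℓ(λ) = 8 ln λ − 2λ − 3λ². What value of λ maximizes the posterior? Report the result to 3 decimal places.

ℓ'(λ) = 8/λ − 2 − 6λ. Setting this to zero and multiplying by λ: 6λ² + 2λ − 8 = 0.
λ = (−2 + √(2² + 4·6·8)) / (2·6) = (−2 + √196) / 12 = (−2 + 14)/12 = 1.
ℓ''(λ) = −8/λ² − 6 < 0, confirming a maximum.

λ̂_MAP = 1.000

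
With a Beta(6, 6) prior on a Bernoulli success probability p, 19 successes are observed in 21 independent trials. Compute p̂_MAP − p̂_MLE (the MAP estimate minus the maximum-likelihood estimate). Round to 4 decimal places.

MAP − MLE = -0.1306

Posterior is Beta(25, 8); MAP = (25−1)/(33−2) = 24/31 ≈ 0.77419.
MLE ignores the prior: p̂_MLE = k/n = 19/21 ≈ 0.90476.
Difference = 24/31 − 19/21 = -85/651 ≈ -0.1306.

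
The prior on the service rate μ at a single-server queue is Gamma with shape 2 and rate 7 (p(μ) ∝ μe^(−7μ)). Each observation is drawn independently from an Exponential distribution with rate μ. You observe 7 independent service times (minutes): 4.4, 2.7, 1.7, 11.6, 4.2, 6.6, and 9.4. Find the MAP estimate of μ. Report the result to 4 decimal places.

μ̂_MAP = 0.1681

The Exponential(rate=μ) likelihood is ∝ μ^n e^(−μΣtᵢ). Here n = 7 and Σtᵢ = 4.4 + 2.7 + 1.7 + 11.6 + 4.2 + 6.6 + 9.4 = 40.6.
Posterior ∝ μe^(−7μ) · μ^7e^(−40.6μ) = μ^8e^(−47.6μ), i.e. Gamma(9, 47.6).
Mode = (a−1)/b = 8/47.6 ≈ 0.1681.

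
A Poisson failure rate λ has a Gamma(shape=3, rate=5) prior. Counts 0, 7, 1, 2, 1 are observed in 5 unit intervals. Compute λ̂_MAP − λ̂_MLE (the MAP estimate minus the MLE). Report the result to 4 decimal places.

MAP − MLE = -0.9000

Σxᵢ = 11. Posterior is Gamma(14, 10); MAP = (14−1)/10 = 13/10 ≈ 1.30000.
MLE = x̄ = 11/5 ≈ 2.20000.
Difference = 13/10 − 11/5 = -9/10 ≈ -0.9000.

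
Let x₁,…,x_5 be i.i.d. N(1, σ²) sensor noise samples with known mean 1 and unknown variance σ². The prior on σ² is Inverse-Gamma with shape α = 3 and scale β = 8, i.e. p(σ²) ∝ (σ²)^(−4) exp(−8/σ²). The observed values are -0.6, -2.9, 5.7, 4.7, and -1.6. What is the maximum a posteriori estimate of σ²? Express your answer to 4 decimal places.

σ̂²_MAP = 5.8700

Sum of squared deviations about the known mean: SS = (-0.6−1)² + (-2.9−1)² + (5.7−1)² + (4.7−1)² + (-1.6−1)² = 60.31.
The Normal likelihood contributes (σ²)^(−n/2) exp(−SS/(2σ²)), so the posterior is Inverse-Gamma(α + n/2, β + SS/2) = Inverse-Gamma(5.5, 38.155).
The mode of Inverse-Gamma(a, b) is b/(a+1) = 38.155/6.5 ≈ 5.8700.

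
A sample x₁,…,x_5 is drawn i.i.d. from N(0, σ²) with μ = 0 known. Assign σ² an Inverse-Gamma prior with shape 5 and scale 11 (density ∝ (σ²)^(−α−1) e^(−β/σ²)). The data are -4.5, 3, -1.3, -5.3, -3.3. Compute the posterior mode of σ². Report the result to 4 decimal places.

Sum of squared deviations about the known mean: SS = (-4.5−0)² + (3−0)² + (-1.3−0)² + (-5.3−0)² + (-3.3−0)² = 69.92.
The Normal likelihood contributes (σ²)^(−n/2) exp(−SS/(2σ²)), so the posterior is Inverse-Gamma(α + n/2, β + SS/2) = Inverse-Gamma(7.5, 45.96).
The mode of Inverse-Gamma(a, b) is b/(a+1) = 45.96/8.5 ≈ 5.4071.

σ̂²_MAP = 5.4071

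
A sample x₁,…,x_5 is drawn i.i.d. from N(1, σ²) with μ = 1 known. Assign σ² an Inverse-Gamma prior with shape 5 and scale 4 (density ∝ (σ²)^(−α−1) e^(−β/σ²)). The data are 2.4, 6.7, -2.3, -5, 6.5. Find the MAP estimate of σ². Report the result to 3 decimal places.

Sum of squared deviations about the known mean: SS = (2.4−1)² + (6.7−1)² + (-2.3−1)² + (-5−1)² + (6.5−1)² = 111.59.
The Normal likelihood contributes (σ²)^(−n/2) exp(−SS/(2σ²)), so the posterior is Inverse-Gamma(α + n/2, β + SS/2) = Inverse-Gamma(7.5, 59.795).
The mode of Inverse-Gamma(a, b) is b/(a+1) = 59.795/8.5 ≈ 7.035.

σ̂²_MAP = 7.035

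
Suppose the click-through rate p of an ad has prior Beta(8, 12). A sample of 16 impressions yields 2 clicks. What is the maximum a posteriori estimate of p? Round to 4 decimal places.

Prior: Beta(8, 12).
Data: 2 successes in 16 trials. The binomial likelihood contributes p^2(1−p)^14, so the posterior is Beta(8+2, 12+14) = Beta(10, 26).
For Beta(a, b) with a, b > 1 the mode is (a−1)/(a+b−2) = 9/34 ≈ 0.2647.

p̂_MAP = 0.2647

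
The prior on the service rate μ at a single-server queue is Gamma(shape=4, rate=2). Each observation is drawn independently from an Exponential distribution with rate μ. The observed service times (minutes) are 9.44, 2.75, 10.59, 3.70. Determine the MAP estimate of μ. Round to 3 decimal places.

The Exponential(rate=μ) likelihood is ∝ μ^n e^(−μΣtᵢ). Here n = 4 and Σtᵢ = 9.44 + 2.75 + 10.59 + 3.70 = 26.48.
Posterior ∝ μ^3e^(−2μ) · μ^4e^(−26.48μ) = μ^7e^(−28.48μ), i.e. Gamma(8, 28.48).
Mode = (a−1)/b = 7/28.48 ≈ 0.246.

μ̂_MAP = 0.246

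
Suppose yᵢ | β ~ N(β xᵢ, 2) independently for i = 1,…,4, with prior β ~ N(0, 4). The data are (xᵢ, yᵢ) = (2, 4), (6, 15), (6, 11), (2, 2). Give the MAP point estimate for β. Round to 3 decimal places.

log p(β | y) = −Σ(yᵢ − βxᵢ)²/(2·2) − β²/(2·4) + const.
Setting the derivative to zero: Σxᵢ(yᵢ − βxᵢ)/2 − β/4 = 0, so β = Σxᵢyᵢ / (Σxᵢ² + σ²/τ²).
Σxᵢyᵢ = 2·4 + 6·15 + 6·11 + 2·2 = 168; Σxᵢ² = 80; σ²/τ² = 0.5.
β̂_MAP = 168 / (80 + 0.5) = 168/80.5 ≈ 2.087.

β̂_MAP = 2.087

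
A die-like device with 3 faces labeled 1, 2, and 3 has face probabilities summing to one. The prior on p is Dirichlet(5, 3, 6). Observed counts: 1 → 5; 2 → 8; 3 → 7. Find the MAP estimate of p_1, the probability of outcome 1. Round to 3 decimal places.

MAP estimate: 0.290

The posterior is Dirichlet(αᵢ + nᵢ) = Dirichlet(10, 11, 13).
For a Dirichlet(a₁,…,a_K) with all aᵢ > 1, the mode has j-th component (aⱼ − 1)/(Σaᵢ − K).
Here Σaᵢ = 34 and K = 3, so p_1 = (10 − 1)/(34 − 3) = 9/31 ≈ 0.290.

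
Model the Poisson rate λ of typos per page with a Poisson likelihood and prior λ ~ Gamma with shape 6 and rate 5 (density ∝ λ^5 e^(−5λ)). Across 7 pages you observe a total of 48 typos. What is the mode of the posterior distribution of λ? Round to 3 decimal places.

λ̂_MAP = 4.417

Σxᵢ = 48, n = 7.
Posterior ∝ λ^5e^(−5λ) · λ^48e^(−7λ) = λ^53e^(−12λ), i.e. Gamma(shape=54, rate=12).
The mode of a Gamma(a, b) with a ≥ 1 (shape–rate) is (a−1)/b = 53/12 ≈ 4.417.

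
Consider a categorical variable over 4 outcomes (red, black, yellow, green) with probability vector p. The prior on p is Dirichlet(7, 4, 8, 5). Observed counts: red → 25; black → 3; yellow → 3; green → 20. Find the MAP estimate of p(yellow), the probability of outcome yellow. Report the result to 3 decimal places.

MAP estimate of p(yellow) = 0.141

The posterior is Dirichlet(αᵢ + nᵢ) = Dirichlet(32, 7, 11, 25).
For a Dirichlet(a₁,…,a_K) with all aᵢ > 1, the mode has j-th component (aⱼ − 1)/(Σaᵢ − K).
Here Σaᵢ = 75 and K = 4, so p(yellow) = (11 − 1)/(75 − 4) = 10/71 ≈ 0.141.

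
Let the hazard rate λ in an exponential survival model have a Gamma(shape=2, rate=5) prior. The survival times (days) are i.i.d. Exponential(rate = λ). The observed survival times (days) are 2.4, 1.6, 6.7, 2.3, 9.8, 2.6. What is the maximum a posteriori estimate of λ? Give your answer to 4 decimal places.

The Exponential(rate=λ) likelihood is ∝ λ^n e^(−λΣtᵢ). Here n = 6 and Σtᵢ = 2.4 + 1.6 + 6.7 + 2.3 + 9.8 + 2.6 = 25.4.
Posterior ∝ λe^(−5λ) · λ^6e^(−25.4λ) = λ^7e^(−30.4λ), i.e. Gamma(8, 30.4).
Mode = (a−1)/b = 7/30.4 ≈ 0.2303.

λ̂_MAP = 0.2303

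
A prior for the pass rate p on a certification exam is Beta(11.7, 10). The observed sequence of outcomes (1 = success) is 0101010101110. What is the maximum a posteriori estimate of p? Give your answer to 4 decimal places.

p̂_MAP = 0.5413

Prior: Beta(11.7, 10).
Data: 7 successes in 13 trials (from the sequence). The binomial likelihood contributes p^7(1−p)^6, so the posterior is Beta(11.7+7, 10+6) = Beta(18.7, 16).
For Beta(a, b) with a, b > 1 the mode is (a−1)/(a+b−2) = 17.7/32.7 ≈ 0.5413.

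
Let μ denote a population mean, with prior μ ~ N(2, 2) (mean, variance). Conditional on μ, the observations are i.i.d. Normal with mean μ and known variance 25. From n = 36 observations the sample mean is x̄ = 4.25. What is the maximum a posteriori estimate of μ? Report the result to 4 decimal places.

n = 36, x̄ = 4.25.
For a Normal prior and Normal likelihood with known variance, the posterior is Normal; its mode equals its mean, the precision-weighted average.
Prior precision 1/σ₀² = 1/2 = 0.5; data precision n/σ² = 36/25 = 1.44.
μ̂ = (0.5·2 + 1.44·4.25) / (0.5 + 1.44) = 7.12/1.94 = 356/97 ≈ 3.6701.

μ̂_MAP = 3.6701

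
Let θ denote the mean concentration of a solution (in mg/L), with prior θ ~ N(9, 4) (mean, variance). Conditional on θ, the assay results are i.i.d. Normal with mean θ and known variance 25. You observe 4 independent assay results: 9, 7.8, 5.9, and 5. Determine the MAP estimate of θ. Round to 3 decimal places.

θ̂_MAP = 8.190

n = 4; x̄ = (9 + 7.8 + 5.9 + 5)/4 = 27.7/4 = 6.925.
For a Normal prior and Normal likelihood with known variance, the posterior is Normal; its mode equals its mean, the precision-weighted average.
Prior precision 1/σ₀² = 1/4 = 0.25; data precision n/σ² = 4/25 = 0.16.
θ̂ = (0.25·9 + 0.16·6.925) / (0.25 + 0.16) = 3.358/0.41 = 1679/205 ≈ 8.190.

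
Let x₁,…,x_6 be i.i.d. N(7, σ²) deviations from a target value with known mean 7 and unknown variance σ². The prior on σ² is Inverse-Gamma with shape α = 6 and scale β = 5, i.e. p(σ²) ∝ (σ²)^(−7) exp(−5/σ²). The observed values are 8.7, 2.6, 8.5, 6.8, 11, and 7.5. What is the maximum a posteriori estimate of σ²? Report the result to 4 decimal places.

Sum of squared deviations about the known mean: SS = (8.7−7)² + (2.6−7)² + (8.5−7)² + (6.8−7)² + (11−7)² + (7.5−7)² = 40.79.
The Normal likelihood contributes (σ²)^(−n/2) exp(−SS/(2σ²)), so the posterior is Inverse-Gamma(α + n/2, β + SS/2) = Inverse-Gamma(9, 25.395).
The mode of Inverse-Gamma(a, b) is b/(a+1) = 25.395/10 ≈ 2.5395.

σ̂²_MAP = 2.5395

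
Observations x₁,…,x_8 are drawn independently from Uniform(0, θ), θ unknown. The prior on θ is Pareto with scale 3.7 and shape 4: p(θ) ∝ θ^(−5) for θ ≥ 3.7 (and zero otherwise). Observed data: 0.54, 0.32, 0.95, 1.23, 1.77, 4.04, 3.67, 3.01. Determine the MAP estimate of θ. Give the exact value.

θ̂_MAP = 4.04

The Uniform(0, θ) likelihood is θ^(−n) for θ ≥ max(xᵢ), zero otherwise. Here max(xᵢ) = 4.04.
Posterior ∝ θ^(−5) · θ^(−8) = θ^(−13) on θ ≥ max(3.7, 4.04) = 4.04.
This density is strictly decreasing in θ, so the posterior mode lies at the lower boundary of the support.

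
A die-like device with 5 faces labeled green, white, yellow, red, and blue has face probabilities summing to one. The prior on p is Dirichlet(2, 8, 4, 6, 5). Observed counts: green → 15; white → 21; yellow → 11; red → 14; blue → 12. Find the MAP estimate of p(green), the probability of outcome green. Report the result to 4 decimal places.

MAP estimate of p(green) = 0.1720

The posterior is Dirichlet(αᵢ + nᵢ) = Dirichlet(17, 29, 15, 20, 17).
For a Dirichlet(a₁,…,a_K) with all aᵢ > 1, the mode has j-th component (aⱼ − 1)/(Σaᵢ − K).
Here Σaᵢ = 98 and K = 5, so p(green) = (17 − 1)/(98 − 5) = 16/93 ≈ 0.1720.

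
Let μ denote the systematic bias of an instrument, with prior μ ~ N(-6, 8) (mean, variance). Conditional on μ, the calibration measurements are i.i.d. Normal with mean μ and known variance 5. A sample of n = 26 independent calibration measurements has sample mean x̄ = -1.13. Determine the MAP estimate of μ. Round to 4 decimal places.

μ̂_MAP = -1.2443

n = 26, x̄ = -1.13.
For a Normal prior and Normal likelihood with known variance, the posterior is Normal; its mode equals its mean, the precision-weighted average.
Prior precision 1/σ₀² = 1/8 = 0.125; data precision n/σ² = 26/5 = 5.2.
μ̂ = (0.125·(-6) + 5.2·(-1.13)) / (0.125 + 5.2) = (-6.626)/5.325 = -6626/5325 ≈ -1.2443.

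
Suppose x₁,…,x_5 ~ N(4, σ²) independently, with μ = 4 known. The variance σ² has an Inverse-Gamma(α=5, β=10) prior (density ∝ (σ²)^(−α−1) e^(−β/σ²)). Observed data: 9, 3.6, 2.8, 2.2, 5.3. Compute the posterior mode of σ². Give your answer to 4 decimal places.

σ̂²_MAP = 3.0312

Sum of squared deviations about the known mean: SS = (9−4)² + (3.6−4)² + (2.8−4)² + (2.2−4)² + (5.3−4)² = 31.53.
The Normal likelihood contributes (σ²)^(−n/2) exp(−SS/(2σ²)), so the posterior is Inverse-Gamma(α + n/2, β + SS/2) = Inverse-Gamma(7.5, 25.765).
The mode of Inverse-Gamma(a, b) is b/(a+1) = 25.765/8.5 ≈ 3.0312.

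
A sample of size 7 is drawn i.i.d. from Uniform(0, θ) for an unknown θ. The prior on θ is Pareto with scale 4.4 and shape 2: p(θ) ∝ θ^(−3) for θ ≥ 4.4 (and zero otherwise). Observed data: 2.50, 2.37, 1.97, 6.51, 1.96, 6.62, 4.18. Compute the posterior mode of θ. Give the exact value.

The Uniform(0, θ) likelihood is θ^(−n) for θ ≥ max(xᵢ), zero otherwise. Here max(xᵢ) = 6.62.
Posterior ∝ θ^(−3) · θ^(−7) = θ^(−10) on θ ≥ max(4.4, 6.62) = 6.62.
This density is strictly decreasing in θ, so the posterior mode lies at the lower boundary of the support.

θ̂_MAP = 6.62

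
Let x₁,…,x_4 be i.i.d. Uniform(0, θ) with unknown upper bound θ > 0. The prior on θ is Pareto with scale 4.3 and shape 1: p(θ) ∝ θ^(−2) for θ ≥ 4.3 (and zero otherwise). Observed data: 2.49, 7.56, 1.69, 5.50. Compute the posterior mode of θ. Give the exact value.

θ̂_MAP = 7.56

The Uniform(0, θ) likelihood is θ^(−n) for θ ≥ max(xᵢ), zero otherwise. Here max(xᵢ) = 7.56.
Posterior ∝ θ^(−2) · θ^(−4) = θ^(−6) on θ ≥ max(4.3, 7.56) = 7.56.
This density is strictly decreasing in θ, so the posterior mode lies at the lower boundary of the support.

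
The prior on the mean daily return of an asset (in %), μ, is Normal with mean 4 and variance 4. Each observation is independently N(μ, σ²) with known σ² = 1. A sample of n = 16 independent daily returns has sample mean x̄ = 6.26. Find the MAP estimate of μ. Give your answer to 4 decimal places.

n = 16, x̄ = 6.26.
For a Normal prior and Normal likelihood with known variance, the posterior is Normal; its mode equals its mean, the precision-weighted average.
Prior precision 1/σ₀² = 1/4 = 0.25; data precision n/σ² = 16/1 = 16.
μ̂ = (0.25·4 + 16·6.26) / (0.25 + 16) = 101.16/16.25 = 10116/1625 ≈ 6.2252.

μ̂_MAP = 6.2252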